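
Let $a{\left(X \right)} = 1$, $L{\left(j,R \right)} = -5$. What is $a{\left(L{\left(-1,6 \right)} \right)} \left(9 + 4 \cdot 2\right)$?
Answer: $17$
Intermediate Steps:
$a{\left(L{\left(-1,6 \right)} \right)} \left(9 + 4 \cdot 2\right) = 1 \left(9 + 4 \cdot 2\right) = 1 \left(9 + 8\right) = 1 \cdot 17 = 17$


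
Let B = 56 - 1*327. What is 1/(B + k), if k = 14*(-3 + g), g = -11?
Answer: -1/467 ≈ -0.0021413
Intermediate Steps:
B = -271 (B = 56 - 327 = -271)
k = -196 (k = 14*(-3 - 11) = 14*(-14) = -196)
1/(B + k) = 1/(-271 - 196) = 1/(-467) = -1/467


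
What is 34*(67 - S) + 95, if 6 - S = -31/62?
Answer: 2152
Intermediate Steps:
S = 13/2 (S = 6 - (-31)/62 = 6 - 1*(-½) = 6 + ½ = 13/2 ≈ 6.5000)
34*(67 - S) + 95 = 34*(67 - 1*13/2) + 95 = 34*(67 - 13/2) + 95 = 34*(121/2) + 95 = 2057 + 95 = 2152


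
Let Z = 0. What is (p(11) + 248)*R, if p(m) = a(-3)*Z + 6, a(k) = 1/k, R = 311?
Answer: 78994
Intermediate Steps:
p(m) = 6 (p(m) = 0/(-3) + 6 = -⅓*0 + 6 = 0 + 6 = 6)
(p(11) + 248)*R = (6 + 248)*311 = 254*311 = 78994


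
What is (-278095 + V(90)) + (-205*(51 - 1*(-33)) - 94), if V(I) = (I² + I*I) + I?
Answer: -279119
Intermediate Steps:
V(I) = I + 2*I² (V(I) = (I² + I²) + I = 2*I² + I = I + 2*I²)
(-278095 + V(90)) + (-205*(51 - 1*(-33)) - 94) = (-278095 + 90*(1 + 2*90)) + (-205*(51 - 1*(-33)) - 94) = (-278095 + 90*(1 + 180)) + (-205*(51 + 33) - 94) = (-278095 + 90*181) + (-205*84 - 94) = (-278095 + 16290) + (-17220 - 94) = -261805 - 17314 = -279119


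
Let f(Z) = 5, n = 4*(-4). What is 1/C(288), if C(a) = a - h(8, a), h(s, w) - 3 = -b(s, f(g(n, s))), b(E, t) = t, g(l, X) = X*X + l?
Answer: 1/290 ≈ 0.0034483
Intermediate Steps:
n = -16
g(l, X) = l + X**2 (g(l, X) = X**2 + l = l + X**2)
h(s, w) = -2 (h(s, w) = 3 - 1*5 = 3 - 5 = -2)
C(a) = 2 + a (C(a) = a - 1*(-2) = a + 2 = 2 + a)
1/C(288) = 1/(2 + 288) = 1/290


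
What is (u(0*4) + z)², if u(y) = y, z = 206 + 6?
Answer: 44944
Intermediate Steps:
z = 212
(u(0*4) + z)² = (0*4 + 212)² = (0 + 212)² = 212² = 44944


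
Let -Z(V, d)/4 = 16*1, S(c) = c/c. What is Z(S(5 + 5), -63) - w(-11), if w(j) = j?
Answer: -53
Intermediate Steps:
S(c) = 1
Z(V, d) = -64
Z(S(5 + 5), -63) - w(-11) = -64 - 1*(-11) = -64 + 11 = -53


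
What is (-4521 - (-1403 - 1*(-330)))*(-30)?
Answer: 103440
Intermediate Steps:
(-4521 - (-1403 - 1*(-330)))*(-30) = (-4521 - (-1403 + 330))*(-30) = (-4521 - 1*(-1073))*(-30) = (-4521 + 1073)*(-30) = -3448*(-30) = 103440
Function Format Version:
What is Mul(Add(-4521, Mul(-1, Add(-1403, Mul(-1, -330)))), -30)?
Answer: 103440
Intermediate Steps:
Mul(Add(-4521, Mul(-1, Add(-1403, Mul(-1, -330)))), -30) = Mul(Add(-4521, Mul(-1, Add(-1403, 330))), -30) = Mul(Add(-4521, Mul(-1, -1073)), -30) = Mul(Add(-4521, 1073), -30) = Mul(-3448, -30) = 103440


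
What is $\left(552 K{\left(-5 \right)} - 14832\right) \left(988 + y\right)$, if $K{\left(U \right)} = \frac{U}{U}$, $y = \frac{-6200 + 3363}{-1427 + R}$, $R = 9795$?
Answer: $- \frac{14752573395}{1046} \approx -1.4104 \cdot 10^{7}$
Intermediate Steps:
$y = - \frac{2837}{8368}$ ($y = \frac{-6200 + 3363}{-1427 + 9795} = - \frac{2837}{8368} \approx -0.33903$)
$K{\left(U \right)} = 1$
$\left(552 K{\left(-5 \right)} - 14832\right) \left(988 + y\right) = \left(552 \cdot 1 - 14832\right) \left(988 - \frac{2837}{8368}\right) = \left(552 - 14832\right) \frac{8264747}{8368} = \left(-14280\right) \frac{8264747}{8368} = - \frac{14752573395}{1046}$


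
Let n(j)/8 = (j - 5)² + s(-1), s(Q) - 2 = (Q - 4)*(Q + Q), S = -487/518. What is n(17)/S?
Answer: -646464/487 ≈ -1327.4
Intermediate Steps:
S = -487/518 (S = -487*1/518 = -487/518 ≈ -0.94015)
s(Q) = 2 + 2*Q*(-4 + Q) (s(Q) = 2 + (Q - 4)*(Q + Q) = 2 + (-4 + Q)*(2*Q) = 2 + 2*Q*(-4 + Q))
n(j) = 96 + 8*(-5 + j)² (n(j) = 8*((j - 5)² + (2 - 8*(-1) + 2*(-1)²)) = 8*((-5 + j)² + (2 + 8 + 2*1)) = 8*((-5 + j)² + (2 + 8 + 2)) = 8*((-5 + j)² + 12) = 8*(12 + (-5 + j)²) = 96 + 8*(-5 + j)²)
n(17)/S = (96 + 8*(-5 + 17)²)/(-487/518) = (96 + 8*12²)*(-518/487) = (96 + 8*144)*(-518/487) = (96 + 1152)*(-518/487) = 1248*(-518/487) = -646464/487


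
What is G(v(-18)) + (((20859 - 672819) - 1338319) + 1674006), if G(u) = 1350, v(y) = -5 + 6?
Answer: -314923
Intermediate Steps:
v(y) = 1
G(v(-18)) + (((20859 - 672819) - 1338319) + 1674006) = 1350 + (((20859 - 672819) - 1338319) + 1674006) = 1350 + ((-651960 - 1338319) + 1674006) = 1350 + (-1990279 + 1674006) = 1350 - 316273 = -314923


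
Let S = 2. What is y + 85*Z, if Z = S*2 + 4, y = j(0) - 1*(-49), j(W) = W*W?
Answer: 729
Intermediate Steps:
j(W) = W²
y = 49 (y = 0² - 1*(-49) = 0 + 49 = 49)
Z = 8 (Z = 2*2 + 4 = 4 + 4 = 8)
y + 85*Z = 49 + 85*8 = 49 + 680 = 729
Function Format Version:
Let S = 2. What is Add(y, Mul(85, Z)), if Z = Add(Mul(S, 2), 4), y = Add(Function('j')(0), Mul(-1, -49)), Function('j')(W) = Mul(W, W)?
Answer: 729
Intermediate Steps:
Function('j')(W) = Pow(W, 2)
y = 49 (y = Add(Pow(0, 2), Mul(-1, -49)) = Add(0, 49) = 49)
Z = 8 (Z = Add(Mul(2, 2), 4) = Add(4, 4) = 8)
Add(y, Mul(85, Z)) = Add(49, Mul(85, 8)) = Add(49, 680) = 729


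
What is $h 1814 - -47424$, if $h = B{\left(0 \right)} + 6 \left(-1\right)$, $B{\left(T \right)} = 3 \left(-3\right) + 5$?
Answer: $29284$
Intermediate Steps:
$B{\left(T \right)} = -4$ ($B{\left(T \right)} = -9 + 5 = -4$)
$h = -10$ ($h = -4 + 6 \left(-1\right) = -4 - 6 = -10$)
$h 1814 - -47424 = \left(-10\right) 1814 - -47424 = -18140 + 47424 = 29284$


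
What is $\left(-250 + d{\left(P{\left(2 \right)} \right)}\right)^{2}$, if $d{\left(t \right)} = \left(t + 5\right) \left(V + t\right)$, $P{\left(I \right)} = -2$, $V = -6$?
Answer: $75076$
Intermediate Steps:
$d{\left(t \right)} = \left(-6 + t\right) \left(5 + t\right)$ ($d{\left(t \right)} = \left(t + 5\right) \left(-6 + t\right) = \left(5 + t\right) \left(-6 + t\right) = \left(-6 + t\right) \left(5 + t\right)$)
$\left(-250 + d{\left(P{\left(2 \right)} \right)}\right)^{2} = \left(-250 - \left(28 - 4\right)\right)^{2} = \left(-250 + \left(-30 + 4 + 2\right)\right)^{2} = \left(-250 - 24\right)^{2} = \left(-274\right)^{2} = 75076$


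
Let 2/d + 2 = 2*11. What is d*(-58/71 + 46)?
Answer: 1604/355 ≈ 4.5183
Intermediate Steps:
d = ⅒ (d = 2/(-2 + 2*11) = 2/(-2 + 22) = 2/20 = 2*(1/20) = ⅒ ≈ 0.10000)
d*(-58/71 + 46) = (-58/71 + 46)/10 = (⅒)*(3208/71) = 1604/355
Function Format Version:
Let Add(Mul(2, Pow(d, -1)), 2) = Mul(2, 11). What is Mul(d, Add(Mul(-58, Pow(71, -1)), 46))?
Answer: Rational(1604, 355) ≈ 4.5183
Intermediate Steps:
d = Rational(1, 10) (d = Mul(2, Pow(Add(-2, Mul(2, 11)), -1)) = Mul(2, Pow(Add(-2, 22), -1)) = Mul(2, Pow(20, -1)) = Mul(2, Rational(1, 20)) = Rational(1, 10) ≈ 0.10000)
Mul(d, Add(Mul(-58, Pow(71, -1)), 46)) = Mul(Rational(1, 10), Add(Mul(-58, Pow(71, -1)), 46)) = Mul(Rational(1, 10), Add(Mul(-58, Rational(1, 71)), 46)) = Mul(Rational(1, 10), Add(Rational(-58, 71), 46)) = Mul(Rational(1, 10), Rational(3208, 71)) = Rational(1604, 355)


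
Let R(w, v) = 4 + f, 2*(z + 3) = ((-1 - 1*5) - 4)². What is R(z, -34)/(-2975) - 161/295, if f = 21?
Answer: -19454/35105 ≈ -0.55417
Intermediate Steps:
z = 47 (z = -3 + ((-1 - 1*5) - 4)²/2 = -3 + ((-1 - 5) - 4)²/2 = -3 + (-6 - 4)²/2 = -3 + (½)*(-10)² = -3 + (½)*100 = -3 + 50 = 47)
R(w, v) = 25 (R(w, v) = 4 + 21 = 25)
R(z, -34)/(-2975) - 161/295 = 25/(-2975) - 161/295 = 25*(-1/2975) - 161*1/295 = -1/119 - 161/295 = -19454/35105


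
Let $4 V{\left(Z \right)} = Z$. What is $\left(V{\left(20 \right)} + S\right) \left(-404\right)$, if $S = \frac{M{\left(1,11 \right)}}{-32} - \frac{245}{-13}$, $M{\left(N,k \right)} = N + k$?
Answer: $- \frac{246541}{26} \approx -9482.3$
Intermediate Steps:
$V{\left(Z \right)} = \frac{Z}{4}$
$S = \frac{1921}{104}$ ($S = \frac{1 + 11}{-32} - \frac{245}{-13} = 12 \left(- \frac{1}{32}\right) - - \frac{245}{13} = - \frac{3}{8} + \frac{245}{13} = \frac{1921}{104} \approx 18.471$)
$\left(V{\left(20 \right)} + S\right) \left(-404\right) = \left(\frac{1}{4} \cdot 20 + \frac{1921}{104}\right) \left(-404\right) = \left(5 + \frac{1921}{104}\right) \left(-404\right) = \frac{2441}{104} \left(-404\right) = - \frac{246541}{26}$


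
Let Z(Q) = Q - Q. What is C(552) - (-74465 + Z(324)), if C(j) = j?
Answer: 75017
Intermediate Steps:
Z(Q) = 0
C(552) - (-74465 + Z(324)) = 552 - (-74465 + 0) = 552 - 1*(-74465) = 552 + 74465 = 75017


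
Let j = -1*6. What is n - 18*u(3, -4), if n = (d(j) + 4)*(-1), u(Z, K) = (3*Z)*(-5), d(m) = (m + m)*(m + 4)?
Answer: 782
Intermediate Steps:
j = -6
d(m) = 2*m*(4 + m) (d(m) = (2*m)*(4 + m) = 2*m*(4 + m))
u(Z, K) = -15*Z
n = -28 (n = (2*(-6)*(4 - 6) + 4)*(-1) = (2*(-6)*(-2) + 4)*(-1) = (24 + 4)*(-1) = 28*(-1) = -28)
n - 18*u(3, -4) = -28 - (-270)*3 = -28 - 18*(-45) = -28 + 810 = 782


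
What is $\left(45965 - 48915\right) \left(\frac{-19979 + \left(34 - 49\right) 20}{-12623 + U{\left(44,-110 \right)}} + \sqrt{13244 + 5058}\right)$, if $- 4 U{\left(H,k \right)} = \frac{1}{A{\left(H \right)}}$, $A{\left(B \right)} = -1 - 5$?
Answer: $- \frac{1435753200}{302951} - 2950 \sqrt{18302} \approx -4.0383 \cdot 10^{5}$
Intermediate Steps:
$A{\left(B \right)} = -6$ ($A{\left(B \right)} = -1 - 5 = -6$)
$U{\left(H,k \right)} = \frac{1}{24}$ ($U{\left(H,k \right)} = - \frac{1}{4 \left(-6\right)} = \left(- \frac{1}{4}\right) \left(- \frac{1}{6}\right) = \frac{1}{24}$)
$\left(45965 - 48915\right) \left(\frac{-19979 + \left(34 - 49\right) 20}{-12623 + U{\left(44,-110 \right)}} + \sqrt{13244 + 5058}\right) = \left(45965 - 48915\right) \left(\frac{-19979 + \left(34 - 49\right) 20}{-12623 + \frac{1}{24}} + \sqrt{13244 + 5058}\right) = - 2950 \left(\frac{-19979 - 300}{- \frac{302951}{24}} + \sqrt{18302}\right) = - 2950 \left(\left(-19979 - 300\right) \left(- \frac{24}{302951}\right) + \sqrt{18302}\right) = - 2950 \left(\left(-20279\right) \left(- \frac{24}{302951}\right) + \sqrt{18302}\right) = - 2950 \left(\frac{486696}{302951} + \sqrt{18302}\right) = - \frac{1435753200}{302951} - 2950 \sqrt{18302}$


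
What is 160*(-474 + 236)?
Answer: -38080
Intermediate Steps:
160*(-474 + 236) = 160*(-238) = -38080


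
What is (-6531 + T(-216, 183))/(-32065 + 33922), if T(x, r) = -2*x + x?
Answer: -2105/619 ≈ -3.4006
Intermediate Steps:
T(x, r) = -x
(-6531 + T(-216, 183))/(-32065 + 33922) = (-6531 - 1*(-216))/(-32065 + 33922) = (-6531 + 216)/1857 = -6315*1/1857 = -2105/619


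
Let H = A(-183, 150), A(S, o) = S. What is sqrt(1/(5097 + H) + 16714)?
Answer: sqrt(44844397962)/1638 ≈ 129.28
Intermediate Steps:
H = -183
sqrt(1/(5097 + H) + 16714) = sqrt(1/(5097 - 183) + 16714) = sqrt(1/4914 + 16714) = sqrt(82132597/4914) = sqrt(44844397962)/1638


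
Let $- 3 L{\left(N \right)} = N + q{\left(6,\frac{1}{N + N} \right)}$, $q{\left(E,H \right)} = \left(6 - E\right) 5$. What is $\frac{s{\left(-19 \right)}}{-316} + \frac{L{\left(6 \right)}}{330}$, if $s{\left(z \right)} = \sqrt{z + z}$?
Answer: $- \frac{1}{165} - \frac{i \sqrt{38}}{316} \approx -0.0060606 - 0.019508 i$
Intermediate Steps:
$s{\left(z \right)} = \sqrt{2} \sqrt{z}$ ($s{\left(z \right)} = \sqrt{2 z} = \sqrt{2} \sqrt{z}$)
$q{\left(E,H \right)} = 30 - 5 E$
$L{\left(N \right)} = - \frac{N}{3}$ ($L{\left(N \right)} = - \frac{N + \left(30 - 30\right)}{3} = - \frac{N + 0}{3} = - \frac{N}{3}$)
$\frac{s{\left(-19 \right)}}{-316} + \frac{L{\left(6 \right)}}{330} = \frac{\sqrt{2} \sqrt{-19}}{-316} + \frac{\left(- \frac{1}{3}\right) 6}{330} = \sqrt{2} i \sqrt{19} \left(- \frac{1}{316}\right) - \frac{1}{165} = i \sqrt{38} \left(- \frac{1}{316}\right) - \frac{1}{165} = - \frac{i \sqrt{38}}{316} - \frac{1}{165} = - \frac{1}{165} - \frac{i \sqrt{38}}{316}$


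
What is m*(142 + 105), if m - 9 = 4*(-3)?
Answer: -741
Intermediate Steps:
m = -3 (m = 9 + 4*(-3) = 9 - 12 = -3)
m*(142 + 105) = -3*(142 + 105) = -3*247 = -741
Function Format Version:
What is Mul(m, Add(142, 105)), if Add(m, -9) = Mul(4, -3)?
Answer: -741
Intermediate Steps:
m = -3 (m = Add(9, Mul(4, -3)) = Add(9, -12) = -3)
Mul(m, Add(142, 105)) = Mul(-3, Add(142, 105)) = Mul(-3, 247) = -741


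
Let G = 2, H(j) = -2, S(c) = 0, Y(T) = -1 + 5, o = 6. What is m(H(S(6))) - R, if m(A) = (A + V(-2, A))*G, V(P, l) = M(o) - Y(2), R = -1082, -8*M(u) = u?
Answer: 2137/2 ≈ 1068.5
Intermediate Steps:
Y(T) = 4
M(u) = -u/8
V(P, l) = -19/4 (V(P, l) = -⅛*6 - 1*4 = -¾ - 4 = -19/4)
m(A) = -19/2 + 2*A (m(A) = (A - 19/4)*2 = (-19/4 + A)*2 = -19/2 + 2*A)
m(H(S(6))) - R = (-19/2 + 2*(-2)) - 1*(-1082) = (-19/2 - 4) + 1082 = -27/2 + 1082 = 2137/2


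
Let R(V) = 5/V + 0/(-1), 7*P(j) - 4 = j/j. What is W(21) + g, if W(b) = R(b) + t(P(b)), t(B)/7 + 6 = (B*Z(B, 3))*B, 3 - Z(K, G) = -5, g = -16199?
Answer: -340456/21 ≈ -16212.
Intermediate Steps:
Z(K, G) = 8 (Z(K, G) = 3 - 1*(-5) = 3 + 5 = 8)
P(j) = 5/7 (P(j) = 4/7 + (j/j)/7 = 4/7 + (1/7)*1 = 4/7 + 1/7 = 5/7)
R(V) = 5/V (R(V) = 5/V + 0*(-1) = 5/V + 0 = 5/V)
t(B) = -42 + 56*B**2 (t(B) = -42 + 7*((B*8)*B) = -42 + 7*((8*B)*B) = -42 + 7*(8*B**2) = -42 + 56*B**2)
W(b) = -94/7 + 5/b (W(b) = 5/b + (-42 + 56*(5/7)**2) = 5/b + (-42 + 56*(25/49)) = 5/b + (-42 + 200/7) = 5/b - 94/7 = -94/7 + 5/b)
W(21) + g = (-94/7 + 5/21) - 16199 = -277/21 - 16199 = -340456/21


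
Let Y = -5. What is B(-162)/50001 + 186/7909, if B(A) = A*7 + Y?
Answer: 291835/395457909 ≈ 0.00073797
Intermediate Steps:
B(A) = -5 + 7*A (B(A) = A*7 - 5 = 7*A - 5 = -5 + 7*A)
B(-162)/50001 + 186/7909 = (-5 + 7*(-162))/50001 + 186/7909 = (-5 - 1134)*(1/50001) + 186*(1/7909) = -1139*1/50001 + 186/7909 = -1139/50001 + 186/7909 = 291835/395457909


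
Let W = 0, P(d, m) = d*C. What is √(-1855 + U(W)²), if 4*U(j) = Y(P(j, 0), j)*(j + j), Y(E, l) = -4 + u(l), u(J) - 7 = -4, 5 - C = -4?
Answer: I*√1855 ≈ 43.07*I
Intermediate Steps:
C = 9 (C = 5 - 1*(-4) = 5 + 4 = 9)
u(J) = 3 (u(J) = 7 - 4 = 3)
P(d, m) = 9*d (P(d, m) = d*9 = 9*d)
Y(E, l) = -1 (Y(E, l) = -4 + 3 = -1)
U(j) = -j/2 (U(j) = (-(j + j))/4 = (-2*j)/4 = -j/2)
√(-1855 + U(W)²) = √(-1855 + (-½*0)²) = √(-1855 + 0²) = √(-1855 + 0) = √(-1855) = I*√1855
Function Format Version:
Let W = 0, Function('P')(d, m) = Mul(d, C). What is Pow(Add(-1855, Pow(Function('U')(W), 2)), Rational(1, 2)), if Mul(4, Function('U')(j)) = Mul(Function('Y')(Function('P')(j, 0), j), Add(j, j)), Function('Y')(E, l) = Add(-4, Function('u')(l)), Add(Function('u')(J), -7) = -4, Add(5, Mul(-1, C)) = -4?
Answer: Mul(I, Pow(1855, Rational(1, 2))) ≈ Mul(43.070, I)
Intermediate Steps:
C = 9 (C = Add(5, Mul(-1, -4)) = Add(5, 4) = 9)
Function('u')(J) = 3 (Function('u')(J) = Add(7, -4) = 3)
Function('P')(d, m) = Mul(9, d) (Function('P')(d, m) = Mul(d, 9) = Mul(9, d))
Function('Y')(E, l) = -1 (Function('Y')(E, l) = Add(-4, 3) = -1)
Function('U')(j) = Mul(Rational(-1, 2), j) (Function('U')(j) = Mul(Rational(1, 4), Mul(-1, Add(j, j))) = Mul(Rational(1, 4), Mul(-1, Mul(2, j))) = Mul(Rational(1, 4), Mul(-2, j)) = Mul(Rational(-1, 2), j))
Pow(Add(-1855, Pow(Function('U')(W), 2)), Rational(1, 2)) = Pow(Add(-1855, Pow(Mul(Rational(-1, 2), 0), 2)), Rational(1, 2)) = Pow(Add(-1855, Pow(0, 2)), Rational(1, 2)) = Pow(Add(-1855, 0), Rational(1, 2)) = Pow(-1855, Rational(1, 2)) = Mul(I, Pow(1855, Rational(1, 2)))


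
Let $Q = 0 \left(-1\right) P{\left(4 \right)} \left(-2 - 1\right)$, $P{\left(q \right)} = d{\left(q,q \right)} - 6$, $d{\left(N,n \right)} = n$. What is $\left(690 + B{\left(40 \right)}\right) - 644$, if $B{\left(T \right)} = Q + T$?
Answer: $86$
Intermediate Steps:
$P{\left(q \right)} = -6 + q$ ($P{\left(q \right)} = q - 6 = -6 + q$)
$Q = 0$ ($Q = 0 \left(-1\right) \left(-6 + 4\right) \left(-2 - 1\right) = 0 \left(-2\right) \left(-3\right) = 0 \left(-3\right) = 0$)
$B{\left(T \right)} = T$ ($B{\left(T \right)} = 0 + T = T$)
$\left(690 + B{\left(40 \right)}\right) - 644 = \left(690 + 40\right) - 644 = 730 - 644 = 86$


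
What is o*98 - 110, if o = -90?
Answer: -8930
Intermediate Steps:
o*98 - 110 = -90*98 - 110 = -8820 - 110 = -8930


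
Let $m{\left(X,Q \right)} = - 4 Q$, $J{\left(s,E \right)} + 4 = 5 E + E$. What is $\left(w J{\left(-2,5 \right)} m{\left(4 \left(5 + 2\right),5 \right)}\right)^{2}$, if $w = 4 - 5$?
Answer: $270400$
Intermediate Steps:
$J{\left(s,E \right)} = -4 + 6 E$ ($J{\left(s,E \right)} = -4 + \left(5 E + E\right) = -4 + 6 E$)
$w = -1$ ($w = 4 - 5 = -1$)
$\left(w J{\left(-2,5 \right)} m{\left(4 \left(5 + 2\right),5 \right)}\right)^{2} = \left(- (-4 + 6 \cdot 5) \left(\left(-4\right) 5\right)\right)^{2} = \left(- (-4 + 30) \left(-20\right)\right)^{2} = \left(\left(-1\right) 26 \left(-20\right)\right)^{2} = \left(\left(-26\right) \left(-20\right)\right)^{2} = 520^{2} = 270400$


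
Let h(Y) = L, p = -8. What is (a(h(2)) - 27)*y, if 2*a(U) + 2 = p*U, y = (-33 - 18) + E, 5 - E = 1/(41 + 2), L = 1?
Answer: 63328/43 ≈ 1472.7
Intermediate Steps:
E = 214/43 (E = 5 - 1/(41 + 2) = 5 - 1/43 = 214/43 ≈ 4.9767)
h(Y) = 1
y = -1979/43 (y = (-33 - 18) + 214/43 = -51 + 214/43 = -1979/43 ≈ -46.023)
a(U) = -1 - 4*U (a(U) = -1 + (-8*U)/2 = -1 - 4*U)
(a(h(2)) - 27)*y = ((-1 - 4*1) - 27)*(-1979/43) = ((-1 - 4) - 27)*(-1979/43) = (-5 - 27)*(-1979/43) = -32*(-1979/43) = 63328/43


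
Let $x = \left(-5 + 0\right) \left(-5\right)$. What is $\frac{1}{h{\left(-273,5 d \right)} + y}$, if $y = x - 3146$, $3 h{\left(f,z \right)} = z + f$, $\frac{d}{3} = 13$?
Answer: $- \frac{1}{3147} \approx -0.00031776$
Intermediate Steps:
$d = 39$ ($d = 3 \cdot 13 = 39$)
$h{\left(f,z \right)} = \frac{f}{3} + \frac{z}{3}$ ($h{\left(f,z \right)} = \frac{z + f}{3} = \frac{f + z}{3} = \frac{f}{3} + \frac{z}{3}$)
$x = 25$ ($x = \left(-5\right) \left(-5\right) = 25$)
$y = -3121$ ($y = 25 - 3146 = -3121$)
$\frac{1}{h{\left(-273,5 d \right)} + y} = \frac{1}{\left(\frac{1}{3} \left(-273\right) + \frac{5 \cdot 39}{3}\right) - 3121} = \frac{1}{\left(-91 + \frac{1}{3} \cdot 195\right) - 3121} = \frac{1}{\left(-91 + 65\right) - 3121} = \frac{1}{-26 - 3121} = \frac{1}{-3147} = - \frac{1}{3147}$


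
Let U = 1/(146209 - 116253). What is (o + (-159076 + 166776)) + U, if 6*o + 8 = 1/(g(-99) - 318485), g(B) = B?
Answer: 110208365076979/14315253456 ≈ 7698.7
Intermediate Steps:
U = 1/29956 ≈ 3.3382e-5
o = -2548673/1911504 (o = -4/3 + 1/(6*(-99 - 318485)) = -4/3 + (1/6)/(-318584) = -4/3 + (1/6)*(-1/318584) = -4/3 - 1/1911504 = -2548673/1911504 ≈ -1.3333)
(o + (-159076 + 166776)) + U = (-2548673/1911504 + (-159076 + 166776)) + 1/29956 = (-2548673/1911504 + 7700) + 1/29956 = 14716032127/1911504 + 1/29956 = 110208365076979/14315253456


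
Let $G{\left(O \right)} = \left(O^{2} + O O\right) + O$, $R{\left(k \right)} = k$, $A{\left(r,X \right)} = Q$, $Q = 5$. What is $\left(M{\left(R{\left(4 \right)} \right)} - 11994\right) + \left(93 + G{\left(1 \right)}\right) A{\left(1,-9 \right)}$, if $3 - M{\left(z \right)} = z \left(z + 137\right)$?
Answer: $-12075$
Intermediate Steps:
$A{\left(r,X \right)} = 5$
$M{\left(z \right)} = 3 - z \left(137 + z\right)$ ($M{\left(z \right)} = 3 - z \left(z + 137\right) = 3 - z \left(137 + z\right)$)
$G{\left(O \right)} = O + 2 O^{2}$ ($G{\left(O \right)} = \left(O^{2} + O^{2}\right) + O = 2 O^{2} + O = O + 2 O^{2}$)
$\left(M{\left(R{\left(4 \right)} \right)} - 11994\right) + \left(93 + G{\left(1 \right)}\right) A{\left(1,-9 \right)} = \left(\left(3 - 4^{2} - 548\right) - 11994\right) + \left(93 + 1 \left(1 + 2 \cdot 1\right)\right) 5 = \left(\left(3 - 16 - 548\right) - 11994\right) + \left(93 + 1 \left(1 + 2\right)\right) 5 = \left(\left(3 - 16 - 548\right) - 11994\right) + \left(93 + 1 \cdot 3\right) 5 = \left(-561 - 11994\right) + \left(93 + 3\right) 5 = -12555 + 96 \cdot 5 = -12555 + 480 = -12075$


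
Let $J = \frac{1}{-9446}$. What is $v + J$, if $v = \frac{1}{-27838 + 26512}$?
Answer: $- \frac{2693}{3131349} \approx -0.00086001$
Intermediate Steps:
$v = - \frac{1}{1326}$ ($v = \frac{1}{-1326} = - \frac{1}{1326} \approx -0.00075415$)
$J = - \frac{1}{9446} \approx -0.00010586$
$v + J = - \frac{1}{1326} - \frac{1}{9446} = - \frac{2693}{3131349}$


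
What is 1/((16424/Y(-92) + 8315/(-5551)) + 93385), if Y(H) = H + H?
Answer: 127673/11911155657 ≈ 1.0719e-5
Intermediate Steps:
Y(H) = 2*H
1/((16424/Y(-92) + 8315/(-5551)) + 93385) = 1/((16424/((2*(-92))) + 8315/(-5551)) + 93385) = 1/((16424/(-184) + 8315*(-1/5551)) + 93385) = 1/((16424*(-1/184) - 8315/5551) + 93385) = 1/((-2053/23 - 8315/5551) + 93385) = 1/(-11587448/127673 + 93385) = 1/(11911155657/127673) = 127673/11911155657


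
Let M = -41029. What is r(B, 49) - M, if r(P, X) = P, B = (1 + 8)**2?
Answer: 41110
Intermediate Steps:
B = 81 (B = 9**2 = 81)
r(B, 49) - M = 81 - 1*(-41029) = 81 + 41029 = 41110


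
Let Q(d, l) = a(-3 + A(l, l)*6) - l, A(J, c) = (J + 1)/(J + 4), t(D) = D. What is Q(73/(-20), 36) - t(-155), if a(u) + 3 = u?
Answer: 2371/20 ≈ 118.55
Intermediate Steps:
A(J, c) = (1 + J)/(4 + J)
a(u) = -3 + u
Q(d, l) = -6 - l + 6*(1 + l)/(4 + l) (Q(d, l) = (-3 + (-3 + ((1 + l)/(4 + l))*6)) - l = (-3 + (-3 + 6*(1 + l)/(4 + l))) - l = (-6 + 6*(1 + l)/(4 + l)) - l = -6 - l + 6*(1 + l)/(4 + l))
Q(73/(-20), 36) - t(-155) = (-18 - 1*36**2 - 4*36)/(4 + 36) - 1*(-155) = (-18 - 1*1296 - 144)/40 + 155 = (-18 - 1296 - 144)/40 + 155 = (1/40)*(-1458) + 155 = -729/20 + 155 = 2371/20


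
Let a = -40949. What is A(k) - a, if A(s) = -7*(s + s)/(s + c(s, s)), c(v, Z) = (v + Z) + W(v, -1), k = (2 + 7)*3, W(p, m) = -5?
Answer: 1555873/38 ≈ 40944.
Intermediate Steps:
k = 27 (k = 9*3 = 27)
c(v, Z) = -5 + Z + v (c(v, Z) = (v + Z) - 5 = (Z + v) - 5 = -5 + Z + v)
A(s) = -14*s/(-5 + 3*s) (A(s) = -7*(s + s)/(s + (-5 + s + s)) = -7*2*s/(s + (-5 + 2*s)) = -7*2*s/(-5 + 3*s) = -14*s/(-5 + 3*s))
A(k) - a = -14*27/(-5 + 3*27) - 1*(-40949) = -14*27/(-5 + 81) + 40949 = -14*27/76 + 40949 = -14*27*1/76 + 40949 = -189/38 + 40949 = 1555873/38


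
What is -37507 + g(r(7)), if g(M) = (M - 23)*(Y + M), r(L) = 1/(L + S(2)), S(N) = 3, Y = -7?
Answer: -3734899/100 ≈ -37349.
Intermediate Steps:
r(L) = 1/(3 + L) (r(L) = 1/(L + 3) = 1/(3 + L))
g(M) = (-23 + M)*(-7 + M) (g(M) = (M - 23)*(-7 + M) = (-23 + M)*(-7 + M))
-37507 + g(r(7)) = -37507 + (161 + (1/(3 + 7))**2 - 30/(3 + 7)) = -37507 + (161 + (1/10)**2 - 30/10) = -37507 + (161 + (1/10)**2 - 30*1/10) = -37507 + (161 + 1/100 - 3) = -37507 + 15801/100 = -3734899/100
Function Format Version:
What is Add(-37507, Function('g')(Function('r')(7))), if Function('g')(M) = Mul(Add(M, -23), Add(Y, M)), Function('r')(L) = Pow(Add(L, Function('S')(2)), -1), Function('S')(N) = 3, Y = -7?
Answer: Rational(-3734899, 100) ≈ -37349.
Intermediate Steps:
Function('r')(L) = Pow(Add(3, L), -1) (Function('r')(L) = Pow(Add(L, 3), -1) = Pow(Add(3, L), -1))
Function('g')(M) = Mul(Add(-23, M), Add(-7, M)) (Function('g')(M) = Mul(Add(M, -23), Add(-7, M)) = Mul(Add(-23, M), Add(-7, M)))
Add(-37507, Function('g')(Function('r')(7))) = Add(-37507, Add(161, Pow(Pow(Add(3, 7), -1), 2), Mul(-30, Pow(Add(3, 7), -1)))) = Add(-37507, Add(161, Pow(Pow(10, -1), 2), Mul(-30, Pow(10, -1)))) = Add(-37507, Add(161, Pow(Rational(1, 10), 2), Mul(-30, Rational(1, 10)))) = Add(-37507, Add(161, Rational(1, 100), -3)) = Add(-37507, Rational(15801, 100)) = Rational(-3734899, 100)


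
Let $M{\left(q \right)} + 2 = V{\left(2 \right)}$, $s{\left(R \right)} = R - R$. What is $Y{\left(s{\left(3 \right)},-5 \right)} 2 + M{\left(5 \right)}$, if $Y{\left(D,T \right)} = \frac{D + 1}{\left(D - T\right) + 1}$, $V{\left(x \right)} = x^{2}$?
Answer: $\frac{7}{3} \approx 2.3333$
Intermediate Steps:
$s{\left(R \right)} = 0$
$Y{\left(D,T \right)} = \frac{1 + D}{1 + D - T}$
$M{\left(q \right)} = 2$ ($M{\left(q \right)} = -2 + 2^{2} = -2 + 4 = 2$)
$Y{\left(s{\left(3 \right)},-5 \right)} 2 + M{\left(5 \right)} = \frac{1 + 0}{1 + 0 - -5} \cdot 2 + 2 = \frac{1}{1 + 0 + 5} \cdot 1 \cdot 2 + 2 = \frac{1}{6} \cdot 1 \cdot 2 + 2 = \frac{1}{6} \cdot 2 + 2 = \frac{1}{3} + 2 = \frac{7}{3}$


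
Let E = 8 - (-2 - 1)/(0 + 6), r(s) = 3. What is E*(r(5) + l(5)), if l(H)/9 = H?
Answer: 408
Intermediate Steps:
E = 17/2 (E = 8 - (-3)/6 = 8 - 1*(-½) = 8 + ½ = 17/2 ≈ 8.5000)
l(H) = 9*H
E*(r(5) + l(5)) = 17*(3 + 9*5)/2 = 17*(3 + 45)/2 = (17/2)*48 = 408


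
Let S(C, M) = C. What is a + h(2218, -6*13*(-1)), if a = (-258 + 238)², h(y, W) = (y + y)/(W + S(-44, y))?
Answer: 9018/17 ≈ 530.47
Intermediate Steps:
h(y, W) = 2*y/(-44 + W) (h(y, W) = (y + y)/(W - 44) = (2*y)/(-44 + W) = 2*y/(-44 + W))
a = 400 (a = (-20)² = 400)
a + h(2218, -6*13*(-1)) = 400 + 2*2218/(-44 - 6*13*(-1)) = 400 + 2*2218/(-44 - 78*(-1)) = 400 + 2*2218/(-44 + 78) = 400 + 2*2218/34 = 400 + 2*2218*(1/34) = 400 + 2218/17 = 9018/17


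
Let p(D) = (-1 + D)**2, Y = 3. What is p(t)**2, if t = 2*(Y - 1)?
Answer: 81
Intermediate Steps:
t = 4 (t = 2*(3 - 1) = 2*2 = 4)
p(t)**2 = ((-1 + 4)**2)**2 = (3**2)**2 = 9**2 = 81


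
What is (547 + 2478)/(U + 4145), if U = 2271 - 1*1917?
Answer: 275/409 ≈ 0.67237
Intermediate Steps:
U = 354 (U = 2271 - 1917 = 354)
(547 + 2478)/(U + 4145) = (547 + 2478)/(354 + 4145) = 3025/4499 = 3025*(1/4499) = 275/409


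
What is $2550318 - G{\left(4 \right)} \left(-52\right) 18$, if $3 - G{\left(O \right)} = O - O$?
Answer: $2553126$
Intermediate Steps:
$G{\left(O \right)} = 3$ ($G{\left(O \right)} = 3 - \left(O - O\right) = 3 - 0 = 3 + 0 = 3$)
$2550318 - G{\left(4 \right)} \left(-52\right) 18 = 2550318 - 3 \left(-52\right) 18 = 2550318 - \left(-156\right) 18 = 2550318 - -2808 = 2550318 + 2808 = 2553126$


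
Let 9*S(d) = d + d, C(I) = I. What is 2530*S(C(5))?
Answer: 25300/9 ≈ 2811.1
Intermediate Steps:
S(d) = 2*d/9 (S(d) = (d + d)/9 = (2*d)/9 = 2*d/9)
2530*S(C(5)) = 2530*((2/9)*5) = 2530*(10/9) = 25300/9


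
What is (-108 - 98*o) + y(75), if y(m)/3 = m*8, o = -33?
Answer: 4926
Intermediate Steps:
y(m) = 24*m (y(m) = 3*(m*8) = 3*(8*m) = 24*m)
(-108 - 98*o) + y(75) = (-108 - 98*(-33)) + 24*75 = (-108 + 3234) + 1800 = 3126 + 1800 = 4926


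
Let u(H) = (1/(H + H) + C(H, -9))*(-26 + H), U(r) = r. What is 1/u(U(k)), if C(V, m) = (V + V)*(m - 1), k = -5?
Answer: -10/30969 ≈ -0.00032290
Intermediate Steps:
C(V, m) = 2*V*(-1 + m) (C(V, m) = (2*V)*(-1 + m) = 2*V*(-1 + m))
u(H) = (-26 + H)*(1/(2*H) - 20*H) (u(H) = (1/(H + H) + 2*H*(-1 - 9))*(-26 + H) = (1/(2*H) + 2*H*(-10))*(-26 + H) = (1/(2*H) - 20*H)*(-26 + H) = (-26 + H)*(1/(2*H) - 20*H))
1/u(U(k)) = 1/(1/2 - 20*(-5)**2 - 13/(-5) + 520*(-5)) = 1/(1/2 - 20*25 - 13*(-1/5) - 2600) = 1/(1/2 - 500 + 13/5 - 2600) = 1/(-30969/10) = -10/30969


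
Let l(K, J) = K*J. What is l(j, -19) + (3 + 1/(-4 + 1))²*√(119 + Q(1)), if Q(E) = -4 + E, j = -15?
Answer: 285 + 128*√29/9 ≈ 361.59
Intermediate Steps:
l(K, J) = J*K
l(j, -19) + (3 + 1/(-4 + 1))²*√(119 + Q(1)) = -19*(-15) + (3 + 1/(-4 + 1))²*√(119 + (-4 + 1)) = 285 + (3 + 1/(-3))²*√(119 - 3) = 285 + (3 - ⅓)²*√116 = 285 + (8/3)²*(2*√29) = 285 + 64*(2*√29)/9 = 285 + 128*√29/9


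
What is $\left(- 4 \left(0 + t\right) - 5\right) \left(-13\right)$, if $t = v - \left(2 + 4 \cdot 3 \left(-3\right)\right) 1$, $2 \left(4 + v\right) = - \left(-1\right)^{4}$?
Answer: $1599$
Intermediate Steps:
$v = - \frac{9}{2}$ ($v = -4 + \frac{\left(-1\right) \left(-1\right)^{4}}{2} = -4 + \frac{\left(-1\right) 1}{2} = -4 + \frac{1}{2} \left(-1\right) = -4 - \frac{1}{2} = - \frac{9}{2} \approx -4.5$)
$t = \frac{59}{2}$ ($t = - \frac{9}{2} - \left(2 + 4 \cdot 3 \left(-3\right)\right) 1 = - \frac{9}{2} - \left(2 + 12 \left(-3\right)\right) 1 = - \frac{9}{2} - \left(2 - 36\right) 1 = - \frac{9}{2} - \left(-34\right) 1 = - \frac{9}{2} - -34 = - \frac{9}{2} + 34 = \frac{59}{2} \approx 29.5$)
$\left(- 4 \left(0 + t\right) - 5\right) \left(-13\right) = \left(- 4 \left(0 + \frac{59}{2}\right) - 5\right) \left(-13\right) = \left(\left(-4\right) \frac{59}{2} - 5\right) \left(-13\right) = \left(-118 - 5\right) \left(-13\right) = \left(-123\right) \left(-13\right) = 1599$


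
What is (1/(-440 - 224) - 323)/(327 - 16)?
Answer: -214473/206504 ≈ -1.0386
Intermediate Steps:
(1/(-440 - 224) - 323)/(327 - 16) = (1/(-664) - 323)/311 = (-1/664 - 323)*(1/311) = -214473/664*1/311 = -214473/206504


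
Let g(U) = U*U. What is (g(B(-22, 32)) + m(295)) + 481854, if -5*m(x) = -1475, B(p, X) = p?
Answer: 482633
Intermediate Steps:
g(U) = U²
m(x) = 295 (m(x) = -⅕*(-1475) = 295)
(g(B(-22, 32)) + m(295)) + 481854 = ((-22)² + 295) + 481854 = (484 + 295) + 481854 = 779 + 481854 = 482633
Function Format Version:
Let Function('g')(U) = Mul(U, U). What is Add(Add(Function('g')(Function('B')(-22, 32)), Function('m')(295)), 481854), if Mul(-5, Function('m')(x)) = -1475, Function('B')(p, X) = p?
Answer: 482633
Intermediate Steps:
Function('g')(U) = Pow(U, 2)
Function('m')(x) = 295 (Function('m')(x) = Mul(Rational(-1, 5), -1475) = 295)
Add(Add(Function('g')(Function('B')(-22, 32)), Function('m')(295)), 481854) = Add(Add(Pow(-22, 2), 295), 481854) = Add(Add(484, 295), 481854) = Add(779, 481854) = 482633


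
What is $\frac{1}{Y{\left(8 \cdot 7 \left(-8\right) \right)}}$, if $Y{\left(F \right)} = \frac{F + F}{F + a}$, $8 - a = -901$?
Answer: $- \frac{461}{896} \approx -0.51451$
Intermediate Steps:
$a = 909$ ($a = 8 - -901 = 8 + 901 = 909$)
$Y{\left(F \right)} = \frac{2 F}{909 + F}$ ($Y{\left(F \right)} = \frac{F + F}{F + 909} = \frac{2 F}{909 + F}$)
$\frac{1}{Y{\left(8 \cdot 7 \left(-8\right) \right)}} = \frac{1}{2 \cdot 8 \cdot 7 \left(-8\right) \frac{1}{909 + 8 \cdot 7 \left(-8\right)}} = \frac{1}{2 \cdot 56 \left(-8\right) \frac{1}{909 + 56 \left(-8\right)}} = \frac{1}{2 \left(-448\right) \frac{1}{909 - 448}} = \frac{1}{2 \left(-448\right) \frac{1}{461}} = \frac{1}{- \frac{896}{461}} = - \frac{461}{896}$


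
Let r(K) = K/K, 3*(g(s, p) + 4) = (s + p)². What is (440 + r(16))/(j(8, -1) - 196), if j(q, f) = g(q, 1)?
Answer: -441/173 ≈ -2.5491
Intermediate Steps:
g(s, p) = -4 + (p + s)²/3 (g(s, p) = -4 + (s + p)²/3 = -4 + (p + s)²/3)
r(K) = 1
j(q, f) = -4 + (1 + q)²/3
(440 + r(16))/(j(8, -1) - 196) = (440 + 1)/((-4 + (1 + 8)²/3) - 196) = 441/((-4 + (⅓)*9²) - 196) = 441/((-4 + (⅓)*81) - 196) = 441/((-4 + 27) - 196) = 441/(23 - 196) = 441/(-173) = 441*(-1/173) = -441/173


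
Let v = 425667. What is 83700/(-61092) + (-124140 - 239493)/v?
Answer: -535586992/240785633 ≈ -2.2243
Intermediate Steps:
83700/(-61092) + (-124140 - 239493)/v = 83700/(-61092) + (-124140 - 239493)/425667 = 83700*(-1/61092) - 363633*1/425667 = -2325/1697 - 121211/141889 = -535586992/240785633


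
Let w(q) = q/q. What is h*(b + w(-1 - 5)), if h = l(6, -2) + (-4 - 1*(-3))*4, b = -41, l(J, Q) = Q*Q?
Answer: 0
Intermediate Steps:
l(J, Q) = Q**2
w(q) = 1
h = 0 (h = (-2)**2 + (-4 - 1*(-3))*4 = 4 + (-4 + 3)*4 = 4 - 1*4 = 4 - 4 = 0)
h*(b + w(-1 - 5)) = 0*(-41 + 1) = 0*(-40) = 0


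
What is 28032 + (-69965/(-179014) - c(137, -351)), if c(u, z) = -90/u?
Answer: 687508197841/24524918 ≈ 28033.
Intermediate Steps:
28032 + (-69965/(-179014) - c(137, -351)) = 28032 + (-69965/(-179014) - (-90)/137) = 28032 + (-69965*(-1/179014) - (-90)/137) = 28032 + (69965/179014 - 1*(-90/137)) = 28032 + (69965/179014 + 90/137) = 28032 + 25696465/24524918 = 687508197841/24524918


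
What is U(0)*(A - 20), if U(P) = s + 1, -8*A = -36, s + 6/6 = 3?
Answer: -93/2 ≈ -46.500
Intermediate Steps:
s = 2 (s = -1 + 3 = 2)
A = 9/2 (A = -⅛*(-36) = 9/2 ≈ 4.5000)
U(P) = 3 (U(P) = 2 + 1 = 3)
U(0)*(A - 20) = 3*(9/2 - 20) = 3*(-31/2) = -93/2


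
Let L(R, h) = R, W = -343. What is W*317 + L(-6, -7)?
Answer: -108737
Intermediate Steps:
W*317 + L(-6, -7) = -343*317 - 6 = -108731 - 6 = -108737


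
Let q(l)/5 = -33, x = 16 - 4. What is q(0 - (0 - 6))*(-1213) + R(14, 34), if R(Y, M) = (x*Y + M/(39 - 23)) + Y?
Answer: 1602633/8 ≈ 2.0033e+5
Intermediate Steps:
x = 12
R(Y, M) = 13*Y + M/16 (R(Y, M) = (12*Y + M/(39 - 23)) + Y = (12*Y + M/16) + Y = 13*Y + M/16)
q(l) = -165 (q(l) = 5*(-33) = -165)
q(0 - (0 - 6))*(-1213) + R(14, 34) = -165*(-1213) + (13*14 + (1/16)*34) = 200145 + (182 + 17/8) = 200145 + 1473/8 = 1602633/8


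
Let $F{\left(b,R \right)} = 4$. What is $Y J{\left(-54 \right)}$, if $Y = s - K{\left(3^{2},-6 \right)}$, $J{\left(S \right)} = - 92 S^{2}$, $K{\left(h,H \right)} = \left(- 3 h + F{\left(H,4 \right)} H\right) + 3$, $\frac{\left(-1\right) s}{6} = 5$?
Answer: $-4828896$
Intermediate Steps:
$s = -30$ ($s = \left(-6\right) 5 = -30$)
$K{\left(h,H \right)} = 3 - 3 h + 4 H$ ($K{\left(h,H \right)} = \left(- 3 h + 4 H\right) + 3 = 3 - 3 h + 4 H$)
$Y = 18$ ($Y = -30 - \left(3 - 3 \cdot 3^{2} + 4 \left(-6\right)\right) = -30 - \left(3 - 27 - 24\right) = -30 - -48 = -30 + 48 = 18$)
$Y J{\left(-54 \right)} = 18 \left(- 92 \left(-54\right)^{2}\right) = 18 \left(\left(-92\right) 2916\right) = 18 \left(-268272\right) = -4828896$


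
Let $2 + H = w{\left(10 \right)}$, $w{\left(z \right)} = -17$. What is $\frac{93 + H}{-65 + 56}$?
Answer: $- \frac{74}{9} \approx -8.2222$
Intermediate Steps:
$H = -19$ ($H = -2 - 17 = -19$)
$\frac{93 + H}{-65 + 56} = \frac{93 - 19}{-65 + 56} = \frac{74}{-9} = 74 \left(- \frac{1}{9}\right) = - \frac{74}{9}$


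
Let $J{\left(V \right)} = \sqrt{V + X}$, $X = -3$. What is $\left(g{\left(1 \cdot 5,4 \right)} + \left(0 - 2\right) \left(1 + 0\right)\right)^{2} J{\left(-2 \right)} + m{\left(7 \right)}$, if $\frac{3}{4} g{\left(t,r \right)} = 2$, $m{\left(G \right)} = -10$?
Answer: $-10 + \frac{4 i \sqrt{5}}{9} \approx -10.0 + 0.99381 i$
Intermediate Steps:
$g{\left(t,r \right)} = \frac{8}{3}$ ($g{\left(t,r \right)} = \frac{4}{3} \cdot 2 = \frac{8}{3}$)
$J{\left(V \right)} = \sqrt{-3 + V}$ ($J{\left(V \right)} = \sqrt{V - 3} = \sqrt{-3 + V}$)
$\left(g{\left(1 \cdot 5,4 \right)} + \left(0 - 2\right) \left(1 + 0\right)\right)^{2} J{\left(-2 \right)} + m{\left(7 \right)} = \left(\frac{8}{3} + \left(0 - 2\right) \left(1 + 0\right)\right)^{2} \sqrt{-3 - 2} - 10 = \left(\frac{8}{3} + \left(0 - 2\right) 1\right)^{2} \sqrt{-5} - 10 = \left(\frac{8}{3} - 2\right)^{2} i \sqrt{5} - 10 = \left(\frac{2}{3}\right)^{2} i \sqrt{5} - 10 = \frac{4 i \sqrt{5}}{9} - 10 = -10 + \frac{4 i \sqrt{5}}{9}$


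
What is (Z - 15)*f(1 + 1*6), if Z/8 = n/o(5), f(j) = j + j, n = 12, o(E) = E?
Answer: 294/5 ≈ 58.800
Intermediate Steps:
f(j) = 2*j
Z = 96/5 (Z = 8*(12/5) = 96/5 ≈ 19.200)
(Z - 15)*f(1 + 1*6) = (96/5 - 15)*(2*(1 + 1*6)) = 21*(2*(1 + 6))/5 = 21*(2*7)/5 = (21/5)*14 = 294/5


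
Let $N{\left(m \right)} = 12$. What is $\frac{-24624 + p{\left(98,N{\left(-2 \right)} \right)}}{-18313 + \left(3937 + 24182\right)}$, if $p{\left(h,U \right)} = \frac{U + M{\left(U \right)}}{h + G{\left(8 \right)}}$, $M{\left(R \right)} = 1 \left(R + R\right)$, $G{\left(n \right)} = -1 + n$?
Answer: $- \frac{430914}{171605} \approx -2.5111$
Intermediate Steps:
$M{\left(R \right)} = 2 R$ ($M{\left(R \right)} = 1 \cdot 2 R = 2 R$)
$p{\left(h,U \right)} = \frac{3 U}{7 + h}$ ($p{\left(h,U \right)} = \frac{U + 2 U}{h + \left(-1 + 8\right)} = \frac{3 U}{h + 7} = \frac{3 U}{7 + h}$)
$\frac{-24624 + p{\left(98,N{\left(-2 \right)} \right)}}{-18313 + \left(3937 + 24182\right)} = \frac{-24624 + 3 \cdot 12 \frac{1}{7 + 98}}{-18313 + \left(3937 + 24182\right)} = \frac{-24624 + 3 \cdot 12 \cdot \frac{1}{105}}{-18313 + 28119} = \frac{-24624 + 3 \cdot 12 \cdot \frac{1}{105}}{9806} = \left(-24624 + \frac{12}{35}\right) \frac{1}{9806} = \left(- \frac{861828}{35}\right) \frac{1}{9806} = - \frac{430914}{171605}$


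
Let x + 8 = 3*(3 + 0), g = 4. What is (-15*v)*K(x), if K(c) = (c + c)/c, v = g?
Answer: -120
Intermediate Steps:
x = 1 (x = -8 + 3*(3 + 0) = -8 + 3*3 = -8 + 9 = 1)
v = 4
K(c) = 2 (K(c) = (2*c)/c = 2)
(-15*v)*K(x) = -15*4*2 = -60*2 = -120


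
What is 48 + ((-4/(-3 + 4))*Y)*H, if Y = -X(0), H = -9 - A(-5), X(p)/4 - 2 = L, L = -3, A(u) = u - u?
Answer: 192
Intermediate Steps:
A(u) = 0
X(p) = -4 (X(p) = 8 + 4*(-3) = 8 - 12 = -4)
H = -9 (H = -9 - 1*0 = -9 + 0 = -9)
Y = 4 (Y = -1*(-4) = 4)
48 + ((-4/(-3 + 4))*Y)*H = 48 + ((-4/(-3 + 4))*4)*(-9) = 48 + ((-4/1)*4)*(-9) = 48 + ((1*(-4))*4)*(-9) = 48 - 4*4*(-9) = 48 - 16*(-9) = 48 + 144 = 192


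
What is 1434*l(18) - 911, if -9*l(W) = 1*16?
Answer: -10381/3 ≈ -3460.3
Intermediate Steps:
l(W) = -16/9
1434*l(18) - 911 = 1434*(-16/9) - 911 = -7648/3 - 911 = -10381/3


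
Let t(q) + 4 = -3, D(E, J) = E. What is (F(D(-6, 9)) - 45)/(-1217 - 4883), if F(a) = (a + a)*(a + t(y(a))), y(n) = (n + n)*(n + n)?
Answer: -111/6100 ≈ -0.018197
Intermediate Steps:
y(n) = 4*n² (y(n) = (2*n)*(2*n) = 4*n²)
t(q) = -7 (t(q) = -4 - 3 = -7)
F(a) = 2*a*(-7 + a) (F(a) = (a + a)*(a - 7) = (2*a)*(-7 + a) = 2*a*(-7 + a))
(F(D(-6, 9)) - 45)/(-1217 - 4883) = (2*(-6)*(-7 - 6) - 45)/(-1217 - 4883) = (2*(-6)*(-13) - 45)/(-6100) = (156 - 45)*(-1/6100) = 111*(-1/6100) = -111/6100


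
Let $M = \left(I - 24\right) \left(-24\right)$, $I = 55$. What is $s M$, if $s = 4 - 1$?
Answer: $-2232$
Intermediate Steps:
$M = -744$ ($M = \left(55 - 24\right) \left(-24\right) = 31 \left(-24\right) = -744$)
$s = 3$
$s M = 3 \left(-744\right) = -2232$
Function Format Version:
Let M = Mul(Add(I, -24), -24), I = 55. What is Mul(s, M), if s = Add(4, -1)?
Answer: -2232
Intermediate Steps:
M = -744 (M = Mul(Add(55, -24), -24) = Mul(31, -24) = -744)
s = 3
Mul(s, M) = Mul(3, -744) = -2232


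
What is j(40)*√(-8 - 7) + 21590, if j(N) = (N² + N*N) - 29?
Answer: 21590 + 3171*I*√15 ≈ 21590.0 + 12281.0*I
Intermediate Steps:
j(N) = -29 + 2*N² (j(N) = (N² + N²) - 29 = 2*N² - 29 = -29 + 2*N²)
j(40)*√(-8 - 7) + 21590 = (-29 + 2*40²)*√(-8 - 7) + 21590 = (-29 + 2*1600)*√(-15) + 21590 = (-29 + 3200)*(I*√15) + 21590 = 3171*(I*√15) + 21590 = 3171*I*√15 + 21590 = 21590 + 3171*I*√15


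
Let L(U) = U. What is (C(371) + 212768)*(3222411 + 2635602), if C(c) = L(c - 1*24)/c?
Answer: 66059369019225/53 ≈ 1.2464e+12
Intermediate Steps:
C(c) = (-24 + c)/c (C(c) = (c - 1*24)/c = (c - 24)/c = (-24 + c)/c)
(C(371) + 212768)*(3222411 + 2635602) = ((-24 + 371)/371 + 212768)*(3222411 + 2635602) = ((1/371)*347 + 212768)*5858013 = (347/371 + 212768)*5858013 = (78937275/371)*5858013 = 66059369019225/53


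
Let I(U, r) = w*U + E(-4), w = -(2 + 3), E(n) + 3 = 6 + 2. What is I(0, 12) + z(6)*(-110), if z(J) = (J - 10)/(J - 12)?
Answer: -205/3 ≈ -68.333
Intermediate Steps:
E(n) = 5 (E(n) = -3 + (6 + 2) = -3 + 8 = 5)
z(J) = (-10 + J)/(-12 + J)
w = -5 (w = -1*5 = -5)
I(U, r) = 5 - 5*U (I(U, r) = -5*U + 5 = 5 - 5*U)
I(0, 12) + z(6)*(-110) = (5 - 5*0) + ((-10 + 6)/(-12 + 6))*(-110) = (5 + 0) + (-4/(-6))*(-110) = 5 - ⅙*(-4)*(-110) = 5 + (⅔)*(-110) = 5 - 220/3 = -205/3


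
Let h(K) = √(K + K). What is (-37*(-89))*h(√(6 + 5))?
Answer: 3293*√2*11^(¼) ≈ 8481.2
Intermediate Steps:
h(K) = √2*√K (h(K) = √(2*K) = √2*√K)
(-37*(-89))*h(√(6 + 5)) = (-37*(-89))*(√2*√(√(6 + 5))) = 3293*(√2*√(√11)) = 3293*(√2*11^(¼)) = 3293*√2*11^(¼)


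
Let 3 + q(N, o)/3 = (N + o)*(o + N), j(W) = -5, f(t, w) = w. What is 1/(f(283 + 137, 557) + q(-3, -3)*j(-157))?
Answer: 1/62 ≈ 0.016129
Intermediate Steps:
q(N, o) = -9 + 3*(N + o)**2 (q(N, o) = -9 + 3*((N + o)*(o + N)) = -9 + 3*((N + o)*(N + o)) = -9 + 3*(N + o)**2)
1/(f(283 + 137, 557) + q(-3, -3)*j(-157)) = 1/(557 + (-9 + 3*(-3 - 3)**2)*(-5)) = 1/(557 + (-9 + 3*(-6)**2)*(-5)) = 1/(557 + (-9 + 3*36)*(-5)) = 1/(557 + (-9 + 108)*(-5)) = 1/(557 + 99*(-5)) = 1/(557 - 495) = 1/62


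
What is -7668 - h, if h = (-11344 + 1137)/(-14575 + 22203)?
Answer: -58481297/7628 ≈ -7666.7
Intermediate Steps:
h = -10207/7628 ≈ -1.3381
-7668 - h = -7668 - 1*(-10207/7628) = -7668 + 10207/7628 = -58481297/7628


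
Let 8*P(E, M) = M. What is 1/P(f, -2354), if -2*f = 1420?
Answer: -4/1177 ≈ -0.0033985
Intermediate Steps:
f = -710 (f = -½*1420 = -710)
P(E, M) = M/8
1/P(f, -2354) = 1/((⅛)*(-2354)) = 1/(-1177/4) = -4/1177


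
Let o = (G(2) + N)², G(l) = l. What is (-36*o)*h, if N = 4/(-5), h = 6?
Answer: -7776/25 ≈ -311.04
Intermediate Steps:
N = -⅘ (N = 4*(-⅕) = -⅘ ≈ -0.80000)
o = 36/25 (o = (2 - ⅘)² = (6/5)² = 36/25 ≈ 1.4400)
(-36*o)*h = -36*36/25*6 = -1296/25*6 = -7776/25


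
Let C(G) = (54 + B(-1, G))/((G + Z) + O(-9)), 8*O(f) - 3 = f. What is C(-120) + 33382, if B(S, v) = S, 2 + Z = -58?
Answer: 24134974/723 ≈ 33382.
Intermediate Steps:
Z = -60 (Z = -2 - 58 = -60)
O(f) = 3/8 + f/8
C(G) = 53/(-243/4 + G) (C(G) = (54 - 1)/((G - 60) + (3/8 + (⅛)*(-9))) = 53/((-60 + G) + (3/8 - 9/8)) = 53/((-60 + G) - ¾) = 53/(-243/4 + G))
C(-120) + 33382 = 212/(-243 + 4*(-120)) + 33382 = 212/(-243 - 480) + 33382 = 212/(-723) + 33382 = 212*(-1/723) + 33382 = -212/723 + 33382 = 24134974/723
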